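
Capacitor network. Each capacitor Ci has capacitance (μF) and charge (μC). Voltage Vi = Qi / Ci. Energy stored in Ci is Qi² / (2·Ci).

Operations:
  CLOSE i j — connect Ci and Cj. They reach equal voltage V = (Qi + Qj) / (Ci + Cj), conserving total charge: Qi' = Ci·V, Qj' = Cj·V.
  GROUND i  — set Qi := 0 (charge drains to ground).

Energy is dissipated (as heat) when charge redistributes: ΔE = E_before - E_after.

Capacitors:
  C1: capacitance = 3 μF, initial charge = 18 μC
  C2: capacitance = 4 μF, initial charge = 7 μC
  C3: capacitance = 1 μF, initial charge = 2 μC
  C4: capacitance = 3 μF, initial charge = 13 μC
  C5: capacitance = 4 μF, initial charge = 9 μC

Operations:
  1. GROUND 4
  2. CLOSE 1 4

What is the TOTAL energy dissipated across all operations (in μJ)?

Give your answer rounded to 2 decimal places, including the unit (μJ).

Answer: 55.17 μJ

Derivation:
Initial: C1(3μF, Q=18μC, V=6.00V), C2(4μF, Q=7μC, V=1.75V), C3(1μF, Q=2μC, V=2.00V), C4(3μF, Q=13μC, V=4.33V), C5(4μF, Q=9μC, V=2.25V)
Op 1: GROUND 4: Q4=0; energy lost=28.167
Op 2: CLOSE 1-4: Q_total=18.00, C_total=6.00, V=3.00; Q1=9.00, Q4=9.00; dissipated=27.000
Total dissipated: 55.167 μJ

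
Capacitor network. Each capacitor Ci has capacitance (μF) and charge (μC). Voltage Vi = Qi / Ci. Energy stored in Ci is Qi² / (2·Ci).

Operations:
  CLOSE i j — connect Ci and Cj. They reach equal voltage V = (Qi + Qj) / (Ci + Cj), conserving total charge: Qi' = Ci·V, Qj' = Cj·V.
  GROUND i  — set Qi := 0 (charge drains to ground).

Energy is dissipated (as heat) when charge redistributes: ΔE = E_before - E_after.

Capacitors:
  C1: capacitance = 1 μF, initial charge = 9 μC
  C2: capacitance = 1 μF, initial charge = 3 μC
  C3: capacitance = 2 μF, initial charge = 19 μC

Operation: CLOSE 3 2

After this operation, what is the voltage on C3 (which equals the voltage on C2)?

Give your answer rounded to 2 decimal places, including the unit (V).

Initial: C1(1μF, Q=9μC, V=9.00V), C2(1μF, Q=3μC, V=3.00V), C3(2μF, Q=19μC, V=9.50V)
Op 1: CLOSE 3-2: Q_total=22.00, C_total=3.00, V=7.33; Q3=14.67, Q2=7.33; dissipated=14.083

Answer: 7.33 V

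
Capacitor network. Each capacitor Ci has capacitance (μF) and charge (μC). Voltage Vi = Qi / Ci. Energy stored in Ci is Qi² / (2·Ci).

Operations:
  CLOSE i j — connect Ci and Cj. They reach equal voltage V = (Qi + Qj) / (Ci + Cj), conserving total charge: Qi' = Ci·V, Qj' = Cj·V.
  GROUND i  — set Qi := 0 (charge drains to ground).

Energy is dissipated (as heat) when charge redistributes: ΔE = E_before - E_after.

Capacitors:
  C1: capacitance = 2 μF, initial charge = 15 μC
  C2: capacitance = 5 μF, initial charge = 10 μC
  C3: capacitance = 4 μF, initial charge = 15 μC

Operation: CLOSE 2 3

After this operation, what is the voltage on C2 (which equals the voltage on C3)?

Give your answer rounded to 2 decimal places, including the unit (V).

Initial: C1(2μF, Q=15μC, V=7.50V), C2(5μF, Q=10μC, V=2.00V), C3(4μF, Q=15μC, V=3.75V)
Op 1: CLOSE 2-3: Q_total=25.00, C_total=9.00, V=2.78; Q2=13.89, Q3=11.11; dissipated=3.403

Answer: 2.78 V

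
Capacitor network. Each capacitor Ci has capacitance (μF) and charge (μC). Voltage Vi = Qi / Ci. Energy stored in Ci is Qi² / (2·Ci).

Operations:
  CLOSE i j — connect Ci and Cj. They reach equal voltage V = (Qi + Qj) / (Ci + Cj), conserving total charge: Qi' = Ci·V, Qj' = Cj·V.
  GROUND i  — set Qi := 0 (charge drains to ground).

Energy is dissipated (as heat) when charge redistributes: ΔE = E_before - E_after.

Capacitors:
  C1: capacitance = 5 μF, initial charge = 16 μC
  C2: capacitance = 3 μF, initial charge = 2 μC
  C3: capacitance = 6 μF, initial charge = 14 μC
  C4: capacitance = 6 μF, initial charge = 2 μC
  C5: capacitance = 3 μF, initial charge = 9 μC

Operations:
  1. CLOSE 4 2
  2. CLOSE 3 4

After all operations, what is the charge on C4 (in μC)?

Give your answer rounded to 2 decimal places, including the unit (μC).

Initial: C1(5μF, Q=16μC, V=3.20V), C2(3μF, Q=2μC, V=0.67V), C3(6μF, Q=14μC, V=2.33V), C4(6μF, Q=2μC, V=0.33V), C5(3μF, Q=9μC, V=3.00V)
Op 1: CLOSE 4-2: Q_total=4.00, C_total=9.00, V=0.44; Q4=2.67, Q2=1.33; dissipated=0.111
Op 2: CLOSE 3-4: Q_total=16.67, C_total=12.00, V=1.39; Q3=8.33, Q4=8.33; dissipated=5.352
Final charges: Q1=16.00, Q2=1.33, Q3=8.33, Q4=8.33, Q5=9.00

Answer: 8.33 μC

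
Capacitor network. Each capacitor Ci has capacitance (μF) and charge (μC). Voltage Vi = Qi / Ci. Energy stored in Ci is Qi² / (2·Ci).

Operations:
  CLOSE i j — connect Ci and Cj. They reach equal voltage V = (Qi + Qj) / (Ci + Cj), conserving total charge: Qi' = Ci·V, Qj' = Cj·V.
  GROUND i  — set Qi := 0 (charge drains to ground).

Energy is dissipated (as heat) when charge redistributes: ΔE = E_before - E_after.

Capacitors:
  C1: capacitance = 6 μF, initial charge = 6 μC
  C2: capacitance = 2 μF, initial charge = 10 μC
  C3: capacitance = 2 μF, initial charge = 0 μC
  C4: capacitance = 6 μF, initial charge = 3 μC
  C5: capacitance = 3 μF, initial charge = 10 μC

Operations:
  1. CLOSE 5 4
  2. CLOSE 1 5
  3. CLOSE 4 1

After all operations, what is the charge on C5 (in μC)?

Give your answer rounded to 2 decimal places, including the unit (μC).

Initial: C1(6μF, Q=6μC, V=1.00V), C2(2μF, Q=10μC, V=5.00V), C3(2μF, Q=0μC, V=0.00V), C4(6μF, Q=3μC, V=0.50V), C5(3μF, Q=10μC, V=3.33V)
Op 1: CLOSE 5-4: Q_total=13.00, C_total=9.00, V=1.44; Q5=4.33, Q4=8.67; dissipated=8.028
Op 2: CLOSE 1-5: Q_total=10.33, C_total=9.00, V=1.15; Q1=6.89, Q5=3.44; dissipated=0.198
Op 3: CLOSE 4-1: Q_total=15.56, C_total=12.00, V=1.30; Q4=7.78, Q1=7.78; dissipated=0.132
Final charges: Q1=7.78, Q2=10.00, Q3=0.00, Q4=7.78, Q5=3.44

Answer: 3.44 μC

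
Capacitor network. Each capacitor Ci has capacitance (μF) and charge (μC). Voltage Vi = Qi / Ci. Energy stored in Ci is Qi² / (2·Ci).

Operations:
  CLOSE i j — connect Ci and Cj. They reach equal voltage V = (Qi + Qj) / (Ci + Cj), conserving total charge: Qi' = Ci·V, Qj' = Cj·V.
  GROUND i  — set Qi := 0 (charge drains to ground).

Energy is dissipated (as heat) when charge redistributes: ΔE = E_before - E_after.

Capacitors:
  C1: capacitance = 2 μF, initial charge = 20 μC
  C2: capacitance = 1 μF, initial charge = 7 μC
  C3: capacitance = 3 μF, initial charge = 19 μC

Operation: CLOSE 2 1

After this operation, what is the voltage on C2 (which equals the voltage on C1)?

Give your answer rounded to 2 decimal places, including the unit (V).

Initial: C1(2μF, Q=20μC, V=10.00V), C2(1μF, Q=7μC, V=7.00V), C3(3μF, Q=19μC, V=6.33V)
Op 1: CLOSE 2-1: Q_total=27.00, C_total=3.00, V=9.00; Q2=9.00, Q1=18.00; dissipated=3.000

Answer: 9.00 V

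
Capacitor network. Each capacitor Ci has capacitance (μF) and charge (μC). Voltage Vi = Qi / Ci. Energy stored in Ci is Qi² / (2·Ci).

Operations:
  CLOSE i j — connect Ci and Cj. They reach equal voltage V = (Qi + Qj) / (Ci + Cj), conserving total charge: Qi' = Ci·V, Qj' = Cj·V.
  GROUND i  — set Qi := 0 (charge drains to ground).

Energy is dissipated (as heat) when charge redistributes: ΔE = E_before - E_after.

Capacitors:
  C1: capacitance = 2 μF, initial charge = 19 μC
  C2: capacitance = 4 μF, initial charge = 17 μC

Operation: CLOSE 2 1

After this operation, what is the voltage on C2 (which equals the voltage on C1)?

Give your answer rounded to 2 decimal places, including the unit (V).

Answer: 6.00 V

Derivation:
Initial: C1(2μF, Q=19μC, V=9.50V), C2(4μF, Q=17μC, V=4.25V)
Op 1: CLOSE 2-1: Q_total=36.00, C_total=6.00, V=6.00; Q2=24.00, Q1=12.00; dissipated=18.375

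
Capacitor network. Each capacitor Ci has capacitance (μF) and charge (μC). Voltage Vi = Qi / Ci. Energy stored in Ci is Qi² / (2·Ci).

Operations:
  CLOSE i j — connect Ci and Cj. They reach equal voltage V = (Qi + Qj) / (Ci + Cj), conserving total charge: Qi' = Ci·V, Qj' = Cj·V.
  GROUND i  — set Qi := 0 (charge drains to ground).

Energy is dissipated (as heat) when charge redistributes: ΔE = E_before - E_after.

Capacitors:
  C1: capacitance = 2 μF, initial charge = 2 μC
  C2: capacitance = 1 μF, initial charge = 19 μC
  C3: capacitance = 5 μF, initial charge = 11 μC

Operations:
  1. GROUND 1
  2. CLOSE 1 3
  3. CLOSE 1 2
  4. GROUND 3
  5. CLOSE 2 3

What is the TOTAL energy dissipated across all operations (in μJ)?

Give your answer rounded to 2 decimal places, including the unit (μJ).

Initial: C1(2μF, Q=2μC, V=1.00V), C2(1μF, Q=19μC, V=19.00V), C3(5μF, Q=11μC, V=2.20V)
Op 1: GROUND 1: Q1=0; energy lost=1.000
Op 2: CLOSE 1-3: Q_total=11.00, C_total=7.00, V=1.57; Q1=3.14, Q3=7.86; dissipated=3.457
Op 3: CLOSE 1-2: Q_total=22.14, C_total=3.00, V=7.38; Q1=14.76, Q2=7.38; dissipated=101.252
Op 4: GROUND 3: Q3=0; energy lost=6.173
Op 5: CLOSE 2-3: Q_total=7.38, C_total=6.00, V=1.23; Q2=1.23, Q3=6.15; dissipated=22.699
Total dissipated: 134.582 μJ

Answer: 134.58 μJ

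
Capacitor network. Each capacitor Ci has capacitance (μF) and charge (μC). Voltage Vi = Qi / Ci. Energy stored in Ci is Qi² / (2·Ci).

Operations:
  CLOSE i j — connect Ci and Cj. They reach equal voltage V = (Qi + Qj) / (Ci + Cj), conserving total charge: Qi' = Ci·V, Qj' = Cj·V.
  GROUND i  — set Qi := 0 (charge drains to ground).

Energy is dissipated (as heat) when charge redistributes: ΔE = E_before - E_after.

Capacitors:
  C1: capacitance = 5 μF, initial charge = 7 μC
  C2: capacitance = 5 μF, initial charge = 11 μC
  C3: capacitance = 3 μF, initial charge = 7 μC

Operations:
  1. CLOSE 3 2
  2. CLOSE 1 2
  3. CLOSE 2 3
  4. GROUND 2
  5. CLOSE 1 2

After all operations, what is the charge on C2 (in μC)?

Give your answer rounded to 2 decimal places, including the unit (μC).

Answer: 4.56 μC

Derivation:
Initial: C1(5μF, Q=7μC, V=1.40V), C2(5μF, Q=11μC, V=2.20V), C3(3μF, Q=7μC, V=2.33V)
Op 1: CLOSE 3-2: Q_total=18.00, C_total=8.00, V=2.25; Q3=6.75, Q2=11.25; dissipated=0.017
Op 2: CLOSE 1-2: Q_total=18.25, C_total=10.00, V=1.82; Q1=9.12, Q2=9.12; dissipated=0.903
Op 3: CLOSE 2-3: Q_total=15.88, C_total=8.00, V=1.98; Q2=9.92, Q3=5.95; dissipated=0.169
Op 4: GROUND 2: Q2=0; energy lost=9.844
Op 5: CLOSE 1-2: Q_total=9.12, C_total=10.00, V=0.91; Q1=4.56, Q2=4.56; dissipated=4.163
Final charges: Q1=4.56, Q2=4.56, Q3=5.95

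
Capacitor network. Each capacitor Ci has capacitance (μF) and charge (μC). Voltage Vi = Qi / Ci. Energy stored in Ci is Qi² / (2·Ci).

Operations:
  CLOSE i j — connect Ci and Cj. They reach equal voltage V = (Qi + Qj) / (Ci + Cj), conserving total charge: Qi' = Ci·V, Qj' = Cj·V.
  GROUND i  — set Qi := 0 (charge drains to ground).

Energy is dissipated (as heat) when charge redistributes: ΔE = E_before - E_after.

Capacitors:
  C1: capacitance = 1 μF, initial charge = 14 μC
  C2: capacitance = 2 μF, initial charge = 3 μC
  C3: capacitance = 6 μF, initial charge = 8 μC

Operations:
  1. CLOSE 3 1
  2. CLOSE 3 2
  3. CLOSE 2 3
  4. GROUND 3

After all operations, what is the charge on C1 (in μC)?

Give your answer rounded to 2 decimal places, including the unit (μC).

Answer: 3.14 μC

Derivation:
Initial: C1(1μF, Q=14μC, V=14.00V), C2(2μF, Q=3μC, V=1.50V), C3(6μF, Q=8μC, V=1.33V)
Op 1: CLOSE 3-1: Q_total=22.00, C_total=7.00, V=3.14; Q3=18.86, Q1=3.14; dissipated=68.762
Op 2: CLOSE 3-2: Q_total=21.86, C_total=8.00, V=2.73; Q3=16.39, Q2=5.46; dissipated=2.024
Op 3: CLOSE 2-3: Q_total=21.86, C_total=8.00, V=2.73; Q2=5.46, Q3=16.39; dissipated=0.000
Op 4: GROUND 3: Q3=0; energy lost=22.394
Final charges: Q1=3.14, Q2=5.46, Q3=0.00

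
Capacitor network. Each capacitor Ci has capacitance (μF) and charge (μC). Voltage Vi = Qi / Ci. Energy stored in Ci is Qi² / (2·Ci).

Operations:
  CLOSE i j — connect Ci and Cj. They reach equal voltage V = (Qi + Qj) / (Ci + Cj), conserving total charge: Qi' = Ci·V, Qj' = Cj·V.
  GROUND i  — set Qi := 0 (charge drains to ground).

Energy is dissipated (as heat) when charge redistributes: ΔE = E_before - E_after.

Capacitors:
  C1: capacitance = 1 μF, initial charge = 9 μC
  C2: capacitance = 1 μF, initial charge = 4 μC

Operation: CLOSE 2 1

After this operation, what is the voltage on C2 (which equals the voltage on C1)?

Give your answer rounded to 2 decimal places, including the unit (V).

Initial: C1(1μF, Q=9μC, V=9.00V), C2(1μF, Q=4μC, V=4.00V)
Op 1: CLOSE 2-1: Q_total=13.00, C_total=2.00, V=6.50; Q2=6.50, Q1=6.50; dissipated=6.250

Answer: 6.50 V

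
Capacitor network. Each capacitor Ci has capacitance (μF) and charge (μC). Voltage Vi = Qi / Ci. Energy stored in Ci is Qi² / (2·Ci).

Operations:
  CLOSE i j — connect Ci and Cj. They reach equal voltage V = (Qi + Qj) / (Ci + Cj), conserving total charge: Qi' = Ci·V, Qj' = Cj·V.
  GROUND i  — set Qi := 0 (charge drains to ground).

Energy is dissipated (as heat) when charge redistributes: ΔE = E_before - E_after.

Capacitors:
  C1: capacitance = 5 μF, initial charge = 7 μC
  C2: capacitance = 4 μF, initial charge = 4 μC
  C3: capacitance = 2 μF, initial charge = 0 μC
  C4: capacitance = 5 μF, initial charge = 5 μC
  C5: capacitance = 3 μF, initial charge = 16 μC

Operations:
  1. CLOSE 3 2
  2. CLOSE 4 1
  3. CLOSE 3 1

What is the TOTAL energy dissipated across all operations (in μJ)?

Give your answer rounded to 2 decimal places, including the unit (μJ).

Initial: C1(5μF, Q=7μC, V=1.40V), C2(4μF, Q=4μC, V=1.00V), C3(2μF, Q=0μC, V=0.00V), C4(5μF, Q=5μC, V=1.00V), C5(3μF, Q=16μC, V=5.33V)
Op 1: CLOSE 3-2: Q_total=4.00, C_total=6.00, V=0.67; Q3=1.33, Q2=2.67; dissipated=0.667
Op 2: CLOSE 4-1: Q_total=12.00, C_total=10.00, V=1.20; Q4=6.00, Q1=6.00; dissipated=0.200
Op 3: CLOSE 3-1: Q_total=7.33, C_total=7.00, V=1.05; Q3=2.10, Q1=5.24; dissipated=0.203
Total dissipated: 1.070 μJ

Answer: 1.07 μJ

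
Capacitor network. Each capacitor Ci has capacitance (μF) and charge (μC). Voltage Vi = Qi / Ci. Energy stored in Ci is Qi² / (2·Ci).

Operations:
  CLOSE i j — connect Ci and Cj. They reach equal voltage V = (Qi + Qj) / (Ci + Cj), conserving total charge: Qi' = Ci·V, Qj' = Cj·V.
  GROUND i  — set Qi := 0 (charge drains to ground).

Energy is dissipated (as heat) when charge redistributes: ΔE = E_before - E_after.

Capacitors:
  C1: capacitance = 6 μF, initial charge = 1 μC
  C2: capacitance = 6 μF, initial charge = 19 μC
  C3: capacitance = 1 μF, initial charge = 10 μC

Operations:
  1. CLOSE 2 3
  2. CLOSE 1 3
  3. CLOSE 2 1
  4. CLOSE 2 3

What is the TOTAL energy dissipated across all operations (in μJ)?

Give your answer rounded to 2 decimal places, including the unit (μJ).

Answer: 45.46 μJ

Derivation:
Initial: C1(6μF, Q=1μC, V=0.17V), C2(6μF, Q=19μC, V=3.17V), C3(1μF, Q=10μC, V=10.00V)
Op 1: CLOSE 2-3: Q_total=29.00, C_total=7.00, V=4.14; Q2=24.86, Q3=4.14; dissipated=20.012
Op 2: CLOSE 1-3: Q_total=5.14, C_total=7.00, V=0.73; Q1=4.41, Q3=0.73; dissipated=6.776
Op 3: CLOSE 2-1: Q_total=29.27, C_total=12.00, V=2.44; Q2=14.63, Q1=14.63; dissipated=17.423
Op 4: CLOSE 2-3: Q_total=15.37, C_total=7.00, V=2.20; Q2=13.17, Q3=2.20; dissipated=1.245
Total dissipated: 45.456 μJ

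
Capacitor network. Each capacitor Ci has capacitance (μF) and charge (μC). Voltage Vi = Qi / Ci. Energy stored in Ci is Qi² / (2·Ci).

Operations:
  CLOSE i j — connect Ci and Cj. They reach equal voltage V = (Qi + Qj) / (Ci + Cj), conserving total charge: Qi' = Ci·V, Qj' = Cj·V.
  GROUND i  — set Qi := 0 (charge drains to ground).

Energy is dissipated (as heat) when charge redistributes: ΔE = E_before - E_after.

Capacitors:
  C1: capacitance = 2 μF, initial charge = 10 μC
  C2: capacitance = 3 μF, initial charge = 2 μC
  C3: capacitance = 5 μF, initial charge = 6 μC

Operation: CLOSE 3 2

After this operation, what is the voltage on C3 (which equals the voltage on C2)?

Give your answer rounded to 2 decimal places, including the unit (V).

Initial: C1(2μF, Q=10μC, V=5.00V), C2(3μF, Q=2μC, V=0.67V), C3(5μF, Q=6μC, V=1.20V)
Op 1: CLOSE 3-2: Q_total=8.00, C_total=8.00, V=1.00; Q3=5.00, Q2=3.00; dissipated=0.267

Answer: 1.00 V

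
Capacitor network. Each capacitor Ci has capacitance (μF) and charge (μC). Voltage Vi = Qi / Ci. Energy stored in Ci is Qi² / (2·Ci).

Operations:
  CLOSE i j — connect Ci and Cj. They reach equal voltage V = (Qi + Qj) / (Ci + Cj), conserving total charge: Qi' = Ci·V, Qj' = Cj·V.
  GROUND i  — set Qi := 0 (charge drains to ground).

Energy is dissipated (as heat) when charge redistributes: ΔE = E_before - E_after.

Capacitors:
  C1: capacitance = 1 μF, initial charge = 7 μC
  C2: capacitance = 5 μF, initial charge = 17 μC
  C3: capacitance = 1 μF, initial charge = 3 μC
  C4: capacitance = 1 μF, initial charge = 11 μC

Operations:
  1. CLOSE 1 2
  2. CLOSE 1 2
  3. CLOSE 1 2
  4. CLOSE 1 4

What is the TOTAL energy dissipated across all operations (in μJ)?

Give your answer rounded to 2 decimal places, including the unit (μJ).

Initial: C1(1μF, Q=7μC, V=7.00V), C2(5μF, Q=17μC, V=3.40V), C3(1μF, Q=3μC, V=3.00V), C4(1μF, Q=11μC, V=11.00V)
Op 1: CLOSE 1-2: Q_total=24.00, C_total=6.00, V=4.00; Q1=4.00, Q2=20.00; dissipated=5.400
Op 2: CLOSE 1-2: Q_total=24.00, C_total=6.00, V=4.00; Q1=4.00, Q2=20.00; dissipated=0.000
Op 3: CLOSE 1-2: Q_total=24.00, C_total=6.00, V=4.00; Q1=4.00, Q2=20.00; dissipated=0.000
Op 4: CLOSE 1-4: Q_total=15.00, C_total=2.00, V=7.50; Q1=7.50, Q4=7.50; dissipated=12.250
Total dissipated: 17.650 μJ

Answer: 17.65 μJ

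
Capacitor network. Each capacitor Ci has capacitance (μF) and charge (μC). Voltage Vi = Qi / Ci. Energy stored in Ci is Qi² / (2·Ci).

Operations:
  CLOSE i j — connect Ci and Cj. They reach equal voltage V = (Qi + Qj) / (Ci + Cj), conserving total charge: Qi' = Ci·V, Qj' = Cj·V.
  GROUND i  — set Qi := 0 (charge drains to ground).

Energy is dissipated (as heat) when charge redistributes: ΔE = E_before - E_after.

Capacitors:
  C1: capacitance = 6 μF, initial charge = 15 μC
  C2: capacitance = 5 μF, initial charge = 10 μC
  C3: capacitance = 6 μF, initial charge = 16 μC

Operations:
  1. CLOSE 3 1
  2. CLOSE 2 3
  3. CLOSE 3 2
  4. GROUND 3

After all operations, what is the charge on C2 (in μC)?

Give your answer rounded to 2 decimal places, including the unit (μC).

Answer: 11.59 μC

Derivation:
Initial: C1(6μF, Q=15μC, V=2.50V), C2(5μF, Q=10μC, V=2.00V), C3(6μF, Q=16μC, V=2.67V)
Op 1: CLOSE 3-1: Q_total=31.00, C_total=12.00, V=2.58; Q3=15.50, Q1=15.50; dissipated=0.042
Op 2: CLOSE 2-3: Q_total=25.50, C_total=11.00, V=2.32; Q2=11.59, Q3=13.91; dissipated=0.464
Op 3: CLOSE 3-2: Q_total=25.50, C_total=11.00, V=2.32; Q3=13.91, Q2=11.59; dissipated=0.000
Op 4: GROUND 3: Q3=0; energy lost=16.122
Final charges: Q1=15.50, Q2=11.59, Q3=0.00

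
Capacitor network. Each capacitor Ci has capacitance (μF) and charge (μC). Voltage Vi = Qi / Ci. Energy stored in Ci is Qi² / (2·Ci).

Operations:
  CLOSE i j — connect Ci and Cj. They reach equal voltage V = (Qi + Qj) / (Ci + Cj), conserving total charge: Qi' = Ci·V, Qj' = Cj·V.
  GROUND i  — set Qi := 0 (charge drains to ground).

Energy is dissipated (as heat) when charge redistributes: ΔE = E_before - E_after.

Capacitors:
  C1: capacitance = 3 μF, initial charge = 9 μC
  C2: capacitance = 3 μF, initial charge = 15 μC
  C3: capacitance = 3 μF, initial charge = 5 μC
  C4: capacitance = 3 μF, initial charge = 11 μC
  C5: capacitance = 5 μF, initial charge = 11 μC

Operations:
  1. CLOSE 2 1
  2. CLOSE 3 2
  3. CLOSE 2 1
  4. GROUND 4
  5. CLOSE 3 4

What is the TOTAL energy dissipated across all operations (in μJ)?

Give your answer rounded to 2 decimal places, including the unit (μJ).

Initial: C1(3μF, Q=9μC, V=3.00V), C2(3μF, Q=15μC, V=5.00V), C3(3μF, Q=5μC, V=1.67V), C4(3μF, Q=11μC, V=3.67V), C5(5μF, Q=11μC, V=2.20V)
Op 1: CLOSE 2-1: Q_total=24.00, C_total=6.00, V=4.00; Q2=12.00, Q1=12.00; dissipated=3.000
Op 2: CLOSE 3-2: Q_total=17.00, C_total=6.00, V=2.83; Q3=8.50, Q2=8.50; dissipated=4.083
Op 3: CLOSE 2-1: Q_total=20.50, C_total=6.00, V=3.42; Q2=10.25, Q1=10.25; dissipated=1.021
Op 4: GROUND 4: Q4=0; energy lost=20.167
Op 5: CLOSE 3-4: Q_total=8.50, C_total=6.00, V=1.42; Q3=4.25, Q4=4.25; dissipated=6.021
Total dissipated: 34.292 μJ

Answer: 34.29 μJ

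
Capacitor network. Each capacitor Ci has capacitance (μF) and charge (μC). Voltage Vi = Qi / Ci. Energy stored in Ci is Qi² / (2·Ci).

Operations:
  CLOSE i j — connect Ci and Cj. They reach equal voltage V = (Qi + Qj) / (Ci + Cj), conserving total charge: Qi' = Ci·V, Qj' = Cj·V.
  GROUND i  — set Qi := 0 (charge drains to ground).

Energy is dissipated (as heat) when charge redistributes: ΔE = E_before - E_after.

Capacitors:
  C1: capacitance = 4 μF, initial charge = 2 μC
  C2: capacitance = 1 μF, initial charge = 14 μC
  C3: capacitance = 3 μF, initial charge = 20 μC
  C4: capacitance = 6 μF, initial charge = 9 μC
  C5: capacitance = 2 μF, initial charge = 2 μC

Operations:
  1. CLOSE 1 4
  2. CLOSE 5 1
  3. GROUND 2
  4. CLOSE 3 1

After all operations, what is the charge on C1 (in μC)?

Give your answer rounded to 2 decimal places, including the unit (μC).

Answer: 13.87 μC

Derivation:
Initial: C1(4μF, Q=2μC, V=0.50V), C2(1μF, Q=14μC, V=14.00V), C3(3μF, Q=20μC, V=6.67V), C4(6μF, Q=9μC, V=1.50V), C5(2μF, Q=2μC, V=1.00V)
Op 1: CLOSE 1-4: Q_total=11.00, C_total=10.00, V=1.10; Q1=4.40, Q4=6.60; dissipated=1.200
Op 2: CLOSE 5-1: Q_total=6.40, C_total=6.00, V=1.07; Q5=2.13, Q1=4.27; dissipated=0.007
Op 3: GROUND 2: Q2=0; energy lost=98.000
Op 4: CLOSE 3-1: Q_total=24.27, C_total=7.00, V=3.47; Q3=10.40, Q1=13.87; dissipated=26.880
Final charges: Q1=13.87, Q2=0.00, Q3=10.40, Q4=6.60, Q5=2.13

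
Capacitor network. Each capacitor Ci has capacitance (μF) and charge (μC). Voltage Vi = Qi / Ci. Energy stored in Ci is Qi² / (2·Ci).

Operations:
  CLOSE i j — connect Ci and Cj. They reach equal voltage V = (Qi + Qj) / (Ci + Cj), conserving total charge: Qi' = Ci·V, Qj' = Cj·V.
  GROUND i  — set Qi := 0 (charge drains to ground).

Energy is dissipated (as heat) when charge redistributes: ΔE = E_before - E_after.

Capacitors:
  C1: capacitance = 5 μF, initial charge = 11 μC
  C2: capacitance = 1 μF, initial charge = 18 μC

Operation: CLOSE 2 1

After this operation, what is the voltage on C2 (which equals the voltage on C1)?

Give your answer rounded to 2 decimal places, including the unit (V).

Initial: C1(5μF, Q=11μC, V=2.20V), C2(1μF, Q=18μC, V=18.00V)
Op 1: CLOSE 2-1: Q_total=29.00, C_total=6.00, V=4.83; Q2=4.83, Q1=24.17; dissipated=104.017

Answer: 4.83 V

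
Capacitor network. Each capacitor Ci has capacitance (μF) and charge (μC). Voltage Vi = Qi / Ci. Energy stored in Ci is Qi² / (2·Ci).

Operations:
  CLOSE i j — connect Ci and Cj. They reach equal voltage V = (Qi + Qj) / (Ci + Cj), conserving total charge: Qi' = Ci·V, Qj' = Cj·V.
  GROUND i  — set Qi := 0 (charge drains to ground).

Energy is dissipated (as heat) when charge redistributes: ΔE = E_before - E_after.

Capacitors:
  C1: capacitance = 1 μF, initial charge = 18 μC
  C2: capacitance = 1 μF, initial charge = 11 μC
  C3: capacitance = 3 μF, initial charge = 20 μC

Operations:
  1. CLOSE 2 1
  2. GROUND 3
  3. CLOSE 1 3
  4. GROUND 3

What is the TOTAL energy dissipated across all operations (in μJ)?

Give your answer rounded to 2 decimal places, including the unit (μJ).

Answer: 177.47 μJ

Derivation:
Initial: C1(1μF, Q=18μC, V=18.00V), C2(1μF, Q=11μC, V=11.00V), C3(3μF, Q=20μC, V=6.67V)
Op 1: CLOSE 2-1: Q_total=29.00, C_total=2.00, V=14.50; Q2=14.50, Q1=14.50; dissipated=12.250
Op 2: GROUND 3: Q3=0; energy lost=66.667
Op 3: CLOSE 1-3: Q_total=14.50, C_total=4.00, V=3.62; Q1=3.62, Q3=10.88; dissipated=78.844
Op 4: GROUND 3: Q3=0; energy lost=19.711
Total dissipated: 177.471 μJ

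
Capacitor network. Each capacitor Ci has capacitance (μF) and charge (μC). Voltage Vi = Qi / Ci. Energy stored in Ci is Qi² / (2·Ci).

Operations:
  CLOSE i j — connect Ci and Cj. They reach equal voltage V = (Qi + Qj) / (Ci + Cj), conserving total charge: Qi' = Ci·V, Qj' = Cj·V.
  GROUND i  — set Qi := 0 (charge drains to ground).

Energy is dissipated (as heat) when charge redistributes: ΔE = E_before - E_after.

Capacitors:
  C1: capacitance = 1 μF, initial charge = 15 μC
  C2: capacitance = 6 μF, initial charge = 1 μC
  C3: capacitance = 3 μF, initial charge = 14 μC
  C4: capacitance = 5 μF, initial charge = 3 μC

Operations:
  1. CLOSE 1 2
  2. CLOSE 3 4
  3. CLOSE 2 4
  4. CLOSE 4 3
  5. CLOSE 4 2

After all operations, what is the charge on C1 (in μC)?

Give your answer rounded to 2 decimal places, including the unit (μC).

Answer: 2.29 μC

Derivation:
Initial: C1(1μF, Q=15μC, V=15.00V), C2(6μF, Q=1μC, V=0.17V), C3(3μF, Q=14μC, V=4.67V), C4(5μF, Q=3μC, V=0.60V)
Op 1: CLOSE 1-2: Q_total=16.00, C_total=7.00, V=2.29; Q1=2.29, Q2=13.71; dissipated=94.298
Op 2: CLOSE 3-4: Q_total=17.00, C_total=8.00, V=2.12; Q3=6.38, Q4=10.62; dissipated=15.504
Op 3: CLOSE 2-4: Q_total=24.34, C_total=11.00, V=2.21; Q2=13.28, Q4=11.06; dissipated=0.035
Op 4: CLOSE 4-3: Q_total=17.44, C_total=8.00, V=2.18; Q4=10.90, Q3=6.54; dissipated=0.007
Op 5: CLOSE 4-2: Q_total=24.17, C_total=11.00, V=2.20; Q4=10.99, Q2=13.19; dissipated=0.001
Final charges: Q1=2.29, Q2=13.19, Q3=6.54, Q4=10.99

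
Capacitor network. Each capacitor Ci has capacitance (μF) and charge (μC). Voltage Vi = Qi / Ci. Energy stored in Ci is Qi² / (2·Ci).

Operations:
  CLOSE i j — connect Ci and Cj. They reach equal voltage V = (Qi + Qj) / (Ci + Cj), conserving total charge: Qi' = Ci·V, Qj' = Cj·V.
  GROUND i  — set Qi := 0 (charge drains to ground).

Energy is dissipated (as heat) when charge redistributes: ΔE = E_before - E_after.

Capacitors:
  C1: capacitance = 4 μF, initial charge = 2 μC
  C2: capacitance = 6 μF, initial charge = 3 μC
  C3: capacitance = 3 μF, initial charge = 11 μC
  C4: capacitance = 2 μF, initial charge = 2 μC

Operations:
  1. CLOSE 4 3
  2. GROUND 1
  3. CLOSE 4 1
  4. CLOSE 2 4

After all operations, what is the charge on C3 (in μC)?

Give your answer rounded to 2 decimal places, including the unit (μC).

Initial: C1(4μF, Q=2μC, V=0.50V), C2(6μF, Q=3μC, V=0.50V), C3(3μF, Q=11μC, V=3.67V), C4(2μF, Q=2μC, V=1.00V)
Op 1: CLOSE 4-3: Q_total=13.00, C_total=5.00, V=2.60; Q4=5.20, Q3=7.80; dissipated=4.267
Op 2: GROUND 1: Q1=0; energy lost=0.500
Op 3: CLOSE 4-1: Q_total=5.20, C_total=6.00, V=0.87; Q4=1.73, Q1=3.47; dissipated=4.507
Op 4: CLOSE 2-4: Q_total=4.73, C_total=8.00, V=0.59; Q2=3.55, Q4=1.18; dissipated=0.101
Final charges: Q1=3.47, Q2=3.55, Q3=7.80, Q4=1.18

Answer: 7.80 μC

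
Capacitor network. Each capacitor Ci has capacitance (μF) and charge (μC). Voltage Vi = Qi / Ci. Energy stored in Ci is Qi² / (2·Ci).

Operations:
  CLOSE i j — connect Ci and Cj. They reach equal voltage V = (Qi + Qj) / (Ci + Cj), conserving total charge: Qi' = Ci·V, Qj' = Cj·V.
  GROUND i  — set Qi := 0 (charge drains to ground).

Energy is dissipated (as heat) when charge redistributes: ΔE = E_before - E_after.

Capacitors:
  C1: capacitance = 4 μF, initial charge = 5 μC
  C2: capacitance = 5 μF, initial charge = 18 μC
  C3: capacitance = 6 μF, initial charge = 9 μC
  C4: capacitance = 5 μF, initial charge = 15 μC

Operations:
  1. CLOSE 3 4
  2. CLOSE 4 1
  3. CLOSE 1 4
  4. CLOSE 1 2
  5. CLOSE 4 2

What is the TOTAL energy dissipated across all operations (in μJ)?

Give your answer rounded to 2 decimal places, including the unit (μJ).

Initial: C1(4μF, Q=5μC, V=1.25V), C2(5μF, Q=18μC, V=3.60V), C3(6μF, Q=9μC, V=1.50V), C4(5μF, Q=15μC, V=3.00V)
Op 1: CLOSE 3-4: Q_total=24.00, C_total=11.00, V=2.18; Q3=13.09, Q4=10.91; dissipated=3.068
Op 2: CLOSE 4-1: Q_total=15.91, C_total=9.00, V=1.77; Q4=8.84, Q1=7.07; dissipated=0.965
Op 3: CLOSE 1-4: Q_total=15.91, C_total=9.00, V=1.77; Q1=7.07, Q4=8.84; dissipated=0.000
Op 4: CLOSE 1-2: Q_total=25.07, C_total=9.00, V=2.79; Q1=11.14, Q2=13.93; dissipated=3.730
Op 5: CLOSE 4-2: Q_total=22.77, C_total=10.00, V=2.28; Q4=11.38, Q2=11.38; dissipated=1.295
Total dissipated: 9.059 μJ

Answer: 9.06 μJ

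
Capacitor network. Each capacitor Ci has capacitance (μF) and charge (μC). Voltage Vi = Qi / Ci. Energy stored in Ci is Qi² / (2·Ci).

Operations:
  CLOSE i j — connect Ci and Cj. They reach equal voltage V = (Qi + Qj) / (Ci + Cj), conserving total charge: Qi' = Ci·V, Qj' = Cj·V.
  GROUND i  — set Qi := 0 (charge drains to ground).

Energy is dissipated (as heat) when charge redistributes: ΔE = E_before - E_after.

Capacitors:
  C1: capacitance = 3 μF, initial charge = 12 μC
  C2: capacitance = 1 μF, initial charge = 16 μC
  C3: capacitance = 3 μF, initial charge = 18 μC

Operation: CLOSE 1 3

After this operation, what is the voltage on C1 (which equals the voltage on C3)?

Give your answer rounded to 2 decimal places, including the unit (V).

Initial: C1(3μF, Q=12μC, V=4.00V), C2(1μF, Q=16μC, V=16.00V), C3(3μF, Q=18μC, V=6.00V)
Op 1: CLOSE 1-3: Q_total=30.00, C_total=6.00, V=5.00; Q1=15.00, Q3=15.00; dissipated=3.000

Answer: 5.00 V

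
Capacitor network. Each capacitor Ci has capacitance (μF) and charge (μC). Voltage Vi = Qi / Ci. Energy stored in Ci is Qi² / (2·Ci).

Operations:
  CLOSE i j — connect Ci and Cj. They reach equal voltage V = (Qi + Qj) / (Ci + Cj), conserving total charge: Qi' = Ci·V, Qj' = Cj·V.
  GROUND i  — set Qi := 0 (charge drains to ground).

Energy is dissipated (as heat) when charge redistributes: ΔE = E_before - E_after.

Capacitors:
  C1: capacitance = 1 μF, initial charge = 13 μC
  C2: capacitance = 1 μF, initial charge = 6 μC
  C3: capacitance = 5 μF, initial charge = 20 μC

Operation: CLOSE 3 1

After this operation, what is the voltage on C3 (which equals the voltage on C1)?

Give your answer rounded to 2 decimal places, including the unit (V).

Answer: 5.50 V

Derivation:
Initial: C1(1μF, Q=13μC, V=13.00V), C2(1μF, Q=6μC, V=6.00V), C3(5μF, Q=20μC, V=4.00V)
Op 1: CLOSE 3-1: Q_total=33.00, C_total=6.00, V=5.50; Q3=27.50, Q1=5.50; dissipated=33.750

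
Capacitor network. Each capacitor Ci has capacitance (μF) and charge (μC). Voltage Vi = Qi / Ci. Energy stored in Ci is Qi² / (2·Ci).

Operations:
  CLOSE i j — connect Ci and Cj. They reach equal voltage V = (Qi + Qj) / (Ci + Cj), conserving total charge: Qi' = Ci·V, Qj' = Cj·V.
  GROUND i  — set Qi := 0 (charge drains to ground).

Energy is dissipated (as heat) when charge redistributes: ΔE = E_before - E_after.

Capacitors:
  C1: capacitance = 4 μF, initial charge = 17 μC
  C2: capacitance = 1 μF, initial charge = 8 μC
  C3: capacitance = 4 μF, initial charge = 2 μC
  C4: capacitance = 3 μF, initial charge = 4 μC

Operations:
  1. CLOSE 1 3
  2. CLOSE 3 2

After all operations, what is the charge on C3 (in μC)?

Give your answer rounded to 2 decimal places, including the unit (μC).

Initial: C1(4μF, Q=17μC, V=4.25V), C2(1μF, Q=8μC, V=8.00V), C3(4μF, Q=2μC, V=0.50V), C4(3μF, Q=4μC, V=1.33V)
Op 1: CLOSE 1-3: Q_total=19.00, C_total=8.00, V=2.38; Q1=9.50, Q3=9.50; dissipated=14.062
Op 2: CLOSE 3-2: Q_total=17.50, C_total=5.00, V=3.50; Q3=14.00, Q2=3.50; dissipated=12.656
Final charges: Q1=9.50, Q2=3.50, Q3=14.00, Q4=4.00

Answer: 14.00 μC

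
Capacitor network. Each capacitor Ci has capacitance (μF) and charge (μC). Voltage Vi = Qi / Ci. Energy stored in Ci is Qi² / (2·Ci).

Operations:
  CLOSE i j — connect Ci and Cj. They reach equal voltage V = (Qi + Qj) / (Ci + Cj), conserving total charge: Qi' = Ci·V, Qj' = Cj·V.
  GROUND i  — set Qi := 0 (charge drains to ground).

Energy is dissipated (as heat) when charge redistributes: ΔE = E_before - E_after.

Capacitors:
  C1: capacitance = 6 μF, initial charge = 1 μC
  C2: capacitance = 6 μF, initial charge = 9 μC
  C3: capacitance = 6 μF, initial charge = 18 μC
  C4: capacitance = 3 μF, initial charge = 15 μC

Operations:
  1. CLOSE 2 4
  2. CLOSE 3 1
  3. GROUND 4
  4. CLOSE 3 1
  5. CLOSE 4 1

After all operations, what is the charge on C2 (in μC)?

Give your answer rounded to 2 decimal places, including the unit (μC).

Initial: C1(6μF, Q=1μC, V=0.17V), C2(6μF, Q=9μC, V=1.50V), C3(6μF, Q=18μC, V=3.00V), C4(3μF, Q=15μC, V=5.00V)
Op 1: CLOSE 2-4: Q_total=24.00, C_total=9.00, V=2.67; Q2=16.00, Q4=8.00; dissipated=12.250
Op 2: CLOSE 3-1: Q_total=19.00, C_total=12.00, V=1.58; Q3=9.50, Q1=9.50; dissipated=12.042
Op 3: GROUND 4: Q4=0; energy lost=10.667
Op 4: CLOSE 3-1: Q_total=19.00, C_total=12.00, V=1.58; Q3=9.50, Q1=9.50; dissipated=0.000
Op 5: CLOSE 4-1: Q_total=9.50, C_total=9.00, V=1.06; Q4=3.17, Q1=6.33; dissipated=2.507
Final charges: Q1=6.33, Q2=16.00, Q3=9.50, Q4=3.17

Answer: 16.00 μC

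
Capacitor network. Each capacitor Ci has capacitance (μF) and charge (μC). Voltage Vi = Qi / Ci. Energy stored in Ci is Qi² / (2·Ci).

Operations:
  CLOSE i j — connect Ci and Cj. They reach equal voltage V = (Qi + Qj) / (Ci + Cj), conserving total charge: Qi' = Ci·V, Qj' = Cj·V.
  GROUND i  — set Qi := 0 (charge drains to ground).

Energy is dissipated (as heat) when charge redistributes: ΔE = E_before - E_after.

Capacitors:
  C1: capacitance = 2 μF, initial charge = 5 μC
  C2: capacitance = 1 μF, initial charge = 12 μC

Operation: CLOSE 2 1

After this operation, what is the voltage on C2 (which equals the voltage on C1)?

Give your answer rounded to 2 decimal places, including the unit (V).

Answer: 5.67 V

Derivation:
Initial: C1(2μF, Q=5μC, V=2.50V), C2(1μF, Q=12μC, V=12.00V)
Op 1: CLOSE 2-1: Q_total=17.00, C_total=3.00, V=5.67; Q2=5.67, Q1=11.33; dissipated=30.083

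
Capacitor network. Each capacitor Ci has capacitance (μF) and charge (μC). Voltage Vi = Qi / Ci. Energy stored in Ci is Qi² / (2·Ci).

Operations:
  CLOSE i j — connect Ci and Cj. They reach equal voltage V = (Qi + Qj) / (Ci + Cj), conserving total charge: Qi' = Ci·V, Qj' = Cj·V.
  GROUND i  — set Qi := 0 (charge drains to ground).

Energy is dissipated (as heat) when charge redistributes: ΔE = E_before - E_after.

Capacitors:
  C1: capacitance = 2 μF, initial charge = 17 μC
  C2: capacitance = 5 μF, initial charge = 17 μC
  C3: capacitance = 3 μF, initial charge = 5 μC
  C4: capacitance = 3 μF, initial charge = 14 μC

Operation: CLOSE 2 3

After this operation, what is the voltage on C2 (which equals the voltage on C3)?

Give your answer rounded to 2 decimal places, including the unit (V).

Answer: 2.75 V

Derivation:
Initial: C1(2μF, Q=17μC, V=8.50V), C2(5μF, Q=17μC, V=3.40V), C3(3μF, Q=5μC, V=1.67V), C4(3μF, Q=14μC, V=4.67V)
Op 1: CLOSE 2-3: Q_total=22.00, C_total=8.00, V=2.75; Q2=13.75, Q3=8.25; dissipated=2.817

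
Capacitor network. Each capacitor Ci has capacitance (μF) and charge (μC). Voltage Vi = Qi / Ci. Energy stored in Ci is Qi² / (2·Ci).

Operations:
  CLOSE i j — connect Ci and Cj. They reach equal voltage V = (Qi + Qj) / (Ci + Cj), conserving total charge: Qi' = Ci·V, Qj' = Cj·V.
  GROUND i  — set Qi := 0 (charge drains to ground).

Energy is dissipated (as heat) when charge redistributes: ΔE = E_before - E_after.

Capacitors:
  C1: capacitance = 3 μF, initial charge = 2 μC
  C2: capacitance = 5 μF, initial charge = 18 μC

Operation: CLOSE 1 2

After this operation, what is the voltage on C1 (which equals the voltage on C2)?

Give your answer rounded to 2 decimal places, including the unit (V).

Answer: 2.50 V

Derivation:
Initial: C1(3μF, Q=2μC, V=0.67V), C2(5μF, Q=18μC, V=3.60V)
Op 1: CLOSE 1-2: Q_total=20.00, C_total=8.00, V=2.50; Q1=7.50, Q2=12.50; dissipated=8.067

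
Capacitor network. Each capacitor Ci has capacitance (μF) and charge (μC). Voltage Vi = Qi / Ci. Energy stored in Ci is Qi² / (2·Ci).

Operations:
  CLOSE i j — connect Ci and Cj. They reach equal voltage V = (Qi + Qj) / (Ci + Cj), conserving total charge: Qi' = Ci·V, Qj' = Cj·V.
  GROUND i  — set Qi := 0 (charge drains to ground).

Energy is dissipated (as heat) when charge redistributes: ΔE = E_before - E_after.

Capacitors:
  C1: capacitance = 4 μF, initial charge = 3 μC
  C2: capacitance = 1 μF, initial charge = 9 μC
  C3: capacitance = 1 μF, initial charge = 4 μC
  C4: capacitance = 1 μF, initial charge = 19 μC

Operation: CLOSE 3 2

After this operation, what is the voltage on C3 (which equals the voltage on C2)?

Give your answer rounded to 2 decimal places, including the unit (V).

Initial: C1(4μF, Q=3μC, V=0.75V), C2(1μF, Q=9μC, V=9.00V), C3(1μF, Q=4μC, V=4.00V), C4(1μF, Q=19μC, V=19.00V)
Op 1: CLOSE 3-2: Q_total=13.00, C_total=2.00, V=6.50; Q3=6.50, Q2=6.50; dissipated=6.250

Answer: 6.50 V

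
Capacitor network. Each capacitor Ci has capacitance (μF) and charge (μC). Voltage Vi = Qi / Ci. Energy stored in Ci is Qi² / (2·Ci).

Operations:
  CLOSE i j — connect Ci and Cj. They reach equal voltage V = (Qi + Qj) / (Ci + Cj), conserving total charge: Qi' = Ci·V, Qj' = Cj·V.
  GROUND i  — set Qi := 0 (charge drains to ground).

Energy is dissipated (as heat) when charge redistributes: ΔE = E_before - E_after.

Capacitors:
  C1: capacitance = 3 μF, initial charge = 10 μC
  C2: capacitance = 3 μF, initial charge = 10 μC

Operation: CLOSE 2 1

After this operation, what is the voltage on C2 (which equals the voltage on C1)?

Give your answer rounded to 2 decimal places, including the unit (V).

Answer: 3.33 V

Derivation:
Initial: C1(3μF, Q=10μC, V=3.33V), C2(3μF, Q=10μC, V=3.33V)
Op 1: CLOSE 2-1: Q_total=20.00, C_total=6.00, V=3.33; Q2=10.00, Q1=10.00; dissipated=0.000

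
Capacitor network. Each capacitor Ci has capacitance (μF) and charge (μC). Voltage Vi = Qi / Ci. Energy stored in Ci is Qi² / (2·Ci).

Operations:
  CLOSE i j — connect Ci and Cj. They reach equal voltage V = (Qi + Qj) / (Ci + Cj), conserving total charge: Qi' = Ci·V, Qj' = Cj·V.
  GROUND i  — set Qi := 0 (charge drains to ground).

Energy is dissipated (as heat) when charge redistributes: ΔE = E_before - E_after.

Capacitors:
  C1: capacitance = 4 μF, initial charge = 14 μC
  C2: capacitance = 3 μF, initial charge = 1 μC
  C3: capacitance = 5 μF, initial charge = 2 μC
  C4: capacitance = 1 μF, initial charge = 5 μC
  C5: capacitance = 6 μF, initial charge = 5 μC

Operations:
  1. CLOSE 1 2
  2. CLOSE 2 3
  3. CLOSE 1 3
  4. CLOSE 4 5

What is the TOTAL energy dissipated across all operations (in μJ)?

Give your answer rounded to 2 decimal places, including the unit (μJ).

Answer: 20.20 μJ

Derivation:
Initial: C1(4μF, Q=14μC, V=3.50V), C2(3μF, Q=1μC, V=0.33V), C3(5μF, Q=2μC, V=0.40V), C4(1μF, Q=5μC, V=5.00V), C5(6μF, Q=5μC, V=0.83V)
Op 1: CLOSE 1-2: Q_total=15.00, C_total=7.00, V=2.14; Q1=8.57, Q2=6.43; dissipated=8.595
Op 2: CLOSE 2-3: Q_total=8.43, C_total=8.00, V=1.05; Q2=3.16, Q3=5.27; dissipated=2.848
Op 3: CLOSE 1-3: Q_total=13.84, C_total=9.00, V=1.54; Q1=6.15, Q3=7.69; dissipated=1.318
Op 4: CLOSE 4-5: Q_total=10.00, C_total=7.00, V=1.43; Q4=1.43, Q5=8.57; dissipated=7.440
Total dissipated: 20.202 μJ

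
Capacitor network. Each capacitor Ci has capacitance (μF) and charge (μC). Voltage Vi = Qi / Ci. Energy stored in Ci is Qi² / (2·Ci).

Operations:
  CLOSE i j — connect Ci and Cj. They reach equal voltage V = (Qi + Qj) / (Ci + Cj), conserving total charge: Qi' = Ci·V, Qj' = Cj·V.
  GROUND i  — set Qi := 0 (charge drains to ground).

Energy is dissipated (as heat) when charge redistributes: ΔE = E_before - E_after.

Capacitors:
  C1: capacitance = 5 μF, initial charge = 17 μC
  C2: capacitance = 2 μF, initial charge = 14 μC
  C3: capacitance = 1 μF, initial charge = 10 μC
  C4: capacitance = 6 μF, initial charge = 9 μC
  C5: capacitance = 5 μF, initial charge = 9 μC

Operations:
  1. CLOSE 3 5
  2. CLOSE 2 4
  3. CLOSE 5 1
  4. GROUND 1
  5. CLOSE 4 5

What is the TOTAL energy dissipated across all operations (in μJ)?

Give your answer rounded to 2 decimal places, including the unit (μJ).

Initial: C1(5μF, Q=17μC, V=3.40V), C2(2μF, Q=14μC, V=7.00V), C3(1μF, Q=10μC, V=10.00V), C4(6μF, Q=9μC, V=1.50V), C5(5μF, Q=9μC, V=1.80V)
Op 1: CLOSE 3-5: Q_total=19.00, C_total=6.00, V=3.17; Q3=3.17, Q5=15.83; dissipated=28.017
Op 2: CLOSE 2-4: Q_total=23.00, C_total=8.00, V=2.88; Q2=5.75, Q4=17.25; dissipated=22.688
Op 3: CLOSE 5-1: Q_total=32.83, C_total=10.00, V=3.28; Q5=16.42, Q1=16.42; dissipated=0.068
Op 4: GROUND 1: Q1=0; energy lost=26.951
Op 5: CLOSE 4-5: Q_total=33.67, C_total=11.00, V=3.06; Q4=18.36, Q5=15.30; dissipated=0.227
Total dissipated: 77.950 μJ

Answer: 77.95 μJ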